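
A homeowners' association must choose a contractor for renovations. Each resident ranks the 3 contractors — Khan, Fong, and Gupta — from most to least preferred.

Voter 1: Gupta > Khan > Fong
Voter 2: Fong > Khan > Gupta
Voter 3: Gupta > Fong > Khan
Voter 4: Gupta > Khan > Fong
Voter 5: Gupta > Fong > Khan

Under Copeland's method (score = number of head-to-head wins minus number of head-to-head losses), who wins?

Gupta

Pairwise results:
  Khan vs Fong: Fong wins 3–2.
  Khan vs Gupta: Gupta wins 4–1.
  Fong vs Gupta: Gupta wins 4–1.
Copeland scores (wins − losses):
  Khan: 0 − 2 = -2
  Fong: 1 − 1 = 0
  Gupta: 2 − 0 = 2
Gupta has the best Copeland score.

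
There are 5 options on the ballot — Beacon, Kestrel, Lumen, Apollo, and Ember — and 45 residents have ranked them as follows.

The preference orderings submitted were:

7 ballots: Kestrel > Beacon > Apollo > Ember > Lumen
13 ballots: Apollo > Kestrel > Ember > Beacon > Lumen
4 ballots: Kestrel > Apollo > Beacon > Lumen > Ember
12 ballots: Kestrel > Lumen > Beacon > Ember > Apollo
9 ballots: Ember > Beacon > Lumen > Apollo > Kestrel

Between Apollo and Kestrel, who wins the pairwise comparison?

Kestrel

Ballots ranking Apollo above Kestrel: 13+9 = 22.
Ballots ranking Kestrel above Apollo: 7+4+12 = 23.
Kestrel wins the head-to-head, 23–22.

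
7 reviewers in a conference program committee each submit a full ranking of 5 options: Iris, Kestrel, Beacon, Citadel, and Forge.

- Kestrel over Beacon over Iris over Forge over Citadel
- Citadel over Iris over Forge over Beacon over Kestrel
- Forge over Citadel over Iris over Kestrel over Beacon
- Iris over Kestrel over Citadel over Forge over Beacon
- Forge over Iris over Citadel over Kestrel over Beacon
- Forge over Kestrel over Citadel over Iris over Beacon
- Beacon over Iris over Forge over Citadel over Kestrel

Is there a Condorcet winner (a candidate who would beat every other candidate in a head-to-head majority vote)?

Yes

Head-to-head results (7 voters total):
Iris vs Kestrel: Iris wins 5–2.
Iris vs Beacon: Iris wins 5–2.
Iris vs Citadel: Iris wins 4–3.
Iris vs Forge: Iris wins 4–3.
Kestrel vs Beacon: Kestrel wins 5–2.
Kestrel vs Citadel: Citadel wins 4–3.
Kestrel vs Forge: Forge wins 5–2.
Beacon vs Citadel: Citadel wins 5–2.
Beacon vs Forge: Forge wins 5–2.
Citadel vs Forge: Forge wins 5–2.
Iris beats each rival — Kestrel (5–2), Beacon (5–2), Citadel (4–3), Forge (4–3) — so Iris is the Condorcet winner.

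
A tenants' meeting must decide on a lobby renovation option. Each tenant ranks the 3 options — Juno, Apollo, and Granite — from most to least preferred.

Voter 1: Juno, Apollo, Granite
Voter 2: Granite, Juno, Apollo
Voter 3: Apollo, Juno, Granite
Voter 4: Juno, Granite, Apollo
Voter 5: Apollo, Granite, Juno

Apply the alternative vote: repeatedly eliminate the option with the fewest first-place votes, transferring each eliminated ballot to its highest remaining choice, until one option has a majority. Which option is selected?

Round 1: Juno 2, Apollo 2, Granite 1. Granite has the fewest and is eliminated.
Round 2: Juno 3, Apollo 2. Juno has a majority.

Juno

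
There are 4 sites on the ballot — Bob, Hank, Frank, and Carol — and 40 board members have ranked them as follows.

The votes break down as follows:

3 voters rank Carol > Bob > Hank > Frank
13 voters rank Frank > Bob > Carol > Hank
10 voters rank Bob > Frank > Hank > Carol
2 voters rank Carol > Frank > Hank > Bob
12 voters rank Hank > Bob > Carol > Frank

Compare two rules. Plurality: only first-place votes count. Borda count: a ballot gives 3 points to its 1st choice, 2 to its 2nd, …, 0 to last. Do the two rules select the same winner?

Plurality first-place counts: Bob 10, Hank 12, Frank 13, Carol 5 → Frank.
Borda totals: Bob 86, Hank 51, Frank 63, Carol 40 → Bob.
The two rules disagree: plurality picks Frank, Borda picks Bob.

No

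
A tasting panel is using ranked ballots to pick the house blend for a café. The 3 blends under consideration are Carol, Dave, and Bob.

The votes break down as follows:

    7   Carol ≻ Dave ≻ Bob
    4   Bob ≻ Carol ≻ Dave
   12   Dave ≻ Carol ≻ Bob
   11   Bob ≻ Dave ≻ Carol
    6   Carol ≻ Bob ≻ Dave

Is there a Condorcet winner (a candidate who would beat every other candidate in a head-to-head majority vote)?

No

Head-to-head results (40 voters total):
Carol vs Dave: Dave wins 23–17.
Carol vs Bob: Carol wins 25–15.
Dave vs Bob: Bob wins 21–19.
No candidate beats all others: Carol beats Bob beats Dave beats Carol, a majority cycle.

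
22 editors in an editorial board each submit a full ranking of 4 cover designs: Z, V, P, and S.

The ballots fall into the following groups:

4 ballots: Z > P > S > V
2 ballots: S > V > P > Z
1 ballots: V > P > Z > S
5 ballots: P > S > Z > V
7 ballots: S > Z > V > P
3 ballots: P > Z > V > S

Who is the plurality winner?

First-place vote totals:
  Z: 4
  V: 1
  P: 8
  S: 9
S has the most first-place votes.

S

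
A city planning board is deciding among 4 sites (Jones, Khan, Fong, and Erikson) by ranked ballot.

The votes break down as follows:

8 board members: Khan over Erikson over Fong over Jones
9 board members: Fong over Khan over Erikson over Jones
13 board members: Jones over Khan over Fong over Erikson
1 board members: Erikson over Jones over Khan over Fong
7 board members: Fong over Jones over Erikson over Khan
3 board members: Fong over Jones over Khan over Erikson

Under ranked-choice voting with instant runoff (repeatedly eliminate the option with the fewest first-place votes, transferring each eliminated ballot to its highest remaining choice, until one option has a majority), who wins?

Round 1: Fong 19, Jones 13, Khan 8, Erikson 1. Erikson has the fewest and is eliminated.
Round 2: Fong 19, Jones 14, Khan 8. Khan has the fewest and is eliminated.
Round 3: Fong 27, Jones 14. Fong has a majority.

Fong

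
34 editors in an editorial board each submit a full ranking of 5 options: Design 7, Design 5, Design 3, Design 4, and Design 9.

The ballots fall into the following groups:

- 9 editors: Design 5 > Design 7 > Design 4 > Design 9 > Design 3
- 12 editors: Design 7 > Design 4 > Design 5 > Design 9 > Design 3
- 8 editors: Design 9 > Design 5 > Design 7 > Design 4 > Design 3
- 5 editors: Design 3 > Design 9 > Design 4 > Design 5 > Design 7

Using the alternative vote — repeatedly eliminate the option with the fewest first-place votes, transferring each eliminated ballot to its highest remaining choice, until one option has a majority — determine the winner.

Design 7

Round 1: Design 7 12, Design 5 9, Design 9 8, Design 3 5, Design 4 0. Design 4 has the fewest and is eliminated.
Round 2: Design 7 12, Design 5 9, Design 9 8, Design 3 5. Design 3 has the fewest and is eliminated.
Round 3: Design 9 13, Design 7 12, Design 5 9. Design 5 has the fewest and is eliminated.
Round 4: Design 7 21, Design 9 13. Design 7 has a majority.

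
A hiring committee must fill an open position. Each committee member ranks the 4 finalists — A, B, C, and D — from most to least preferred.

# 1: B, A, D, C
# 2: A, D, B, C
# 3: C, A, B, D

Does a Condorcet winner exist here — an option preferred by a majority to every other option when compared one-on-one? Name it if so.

A

Head-to-head results (3 voters total):
A vs B: A wins 2–1.
A vs C: A wins 2–1.
A vs D: A wins 3–0.
B vs C: B wins 2–1.
B vs D: B wins 2–1.
C vs D: D wins 2–1.
A beats each rival — B (2–1), C (2–1), D (3–0) — so A is the Condorcet winner.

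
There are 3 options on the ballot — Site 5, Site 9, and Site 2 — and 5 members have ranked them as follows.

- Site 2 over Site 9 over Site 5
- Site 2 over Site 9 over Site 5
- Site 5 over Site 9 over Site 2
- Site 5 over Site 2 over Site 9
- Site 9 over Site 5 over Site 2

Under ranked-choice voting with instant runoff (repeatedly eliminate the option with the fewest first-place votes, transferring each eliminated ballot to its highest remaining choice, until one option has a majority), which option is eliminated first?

Site 9

Round 1: Site 5 2, Site 2 2, Site 9 1. Site 9 has the fewest and is eliminated.
Round 2: Site 5 3, Site 2 2. Site 5 has a majority.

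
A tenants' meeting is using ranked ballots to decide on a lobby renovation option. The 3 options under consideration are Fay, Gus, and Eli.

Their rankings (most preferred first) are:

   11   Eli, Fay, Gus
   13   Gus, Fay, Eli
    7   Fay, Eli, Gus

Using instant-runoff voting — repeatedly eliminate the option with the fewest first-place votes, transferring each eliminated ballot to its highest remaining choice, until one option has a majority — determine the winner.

Eli

Round 1: Gus 13, Eli 11, Fay 7. Fay has the fewest and is eliminated.
Round 2: Eli 18, Gus 13. Eli has a majority.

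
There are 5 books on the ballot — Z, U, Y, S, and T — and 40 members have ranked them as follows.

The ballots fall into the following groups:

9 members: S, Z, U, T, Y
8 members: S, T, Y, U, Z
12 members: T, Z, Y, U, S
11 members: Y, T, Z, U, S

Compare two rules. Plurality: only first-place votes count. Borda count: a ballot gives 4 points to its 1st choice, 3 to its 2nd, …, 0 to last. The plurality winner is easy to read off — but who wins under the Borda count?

Plurality first-place counts: Z 0, U 0, Y 11, S 17, T 12 → S.
Borda totals: Z 85, U 49, Y 84, S 68, T 114 → T.

T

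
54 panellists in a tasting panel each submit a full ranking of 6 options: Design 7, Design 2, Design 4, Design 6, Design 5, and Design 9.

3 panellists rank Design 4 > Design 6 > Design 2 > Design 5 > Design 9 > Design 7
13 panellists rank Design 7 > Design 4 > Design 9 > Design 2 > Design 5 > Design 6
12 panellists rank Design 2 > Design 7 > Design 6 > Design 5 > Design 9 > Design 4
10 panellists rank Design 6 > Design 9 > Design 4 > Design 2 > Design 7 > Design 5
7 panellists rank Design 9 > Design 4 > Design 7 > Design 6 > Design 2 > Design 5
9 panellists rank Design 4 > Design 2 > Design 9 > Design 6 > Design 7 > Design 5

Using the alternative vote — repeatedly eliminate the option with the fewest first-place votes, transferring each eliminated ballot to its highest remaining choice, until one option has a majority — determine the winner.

Round 1: Design 7 13, Design 2 12, Design 4 12, Design 6 10, Design 9 7, Design 5 0. Design 5 has the fewest and is eliminated.
Round 2: Design 7 13, Design 2 12, Design 4 12, Design 6 10, Design 9 7. Design 9 has the fewest and is eliminated.
Round 3: Design 4 19, Design 7 13, Design 2 12, Design 6 10. Design 6 has the fewest and is eliminated.
Round 4: Design 4 29, Design 7 13, Design 2 12. Design 4 has a majority.

Design 4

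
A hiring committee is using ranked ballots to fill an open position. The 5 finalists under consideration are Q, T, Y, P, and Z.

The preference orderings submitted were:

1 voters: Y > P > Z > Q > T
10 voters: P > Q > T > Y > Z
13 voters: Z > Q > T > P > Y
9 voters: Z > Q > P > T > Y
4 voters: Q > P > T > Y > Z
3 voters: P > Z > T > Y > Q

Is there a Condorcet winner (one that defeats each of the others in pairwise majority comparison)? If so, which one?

Head-to-head results (40 voters total):
Q vs T: Q wins 37–3.
Q vs Y: Q wins 36–4.
Q vs P: Q wins 26–14.
Q vs Z: Z wins 26–14.
T vs Y: T wins 39–1.
T vs P: P wins 27–13.
T vs Z: Z wins 26–14.
Y vs P: P wins 39–1.
Y vs Z: Z wins 25–15.
P vs Z: Z wins 22–18.
Z beats each rival — Q (26–14), T (26–14), Y (25–15), P (22–18) — so Z is the Condorcet winner.

Z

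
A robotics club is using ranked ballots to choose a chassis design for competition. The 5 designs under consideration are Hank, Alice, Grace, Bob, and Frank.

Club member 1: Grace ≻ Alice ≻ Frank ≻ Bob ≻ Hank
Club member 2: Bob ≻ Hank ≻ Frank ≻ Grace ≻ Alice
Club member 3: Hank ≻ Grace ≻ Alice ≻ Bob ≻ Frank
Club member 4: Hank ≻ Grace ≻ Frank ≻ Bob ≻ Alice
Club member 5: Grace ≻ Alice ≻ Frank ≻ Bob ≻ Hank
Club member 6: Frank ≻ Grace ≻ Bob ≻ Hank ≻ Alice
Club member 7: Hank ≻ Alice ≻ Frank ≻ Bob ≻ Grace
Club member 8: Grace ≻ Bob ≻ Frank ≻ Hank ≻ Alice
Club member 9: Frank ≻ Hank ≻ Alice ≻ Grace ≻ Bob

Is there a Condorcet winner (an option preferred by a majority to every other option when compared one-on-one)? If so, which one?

Head-to-head results (9 voters total):
Hank vs Alice: Hank wins 7–2.
Hank vs Grace: Hank wins 5–4.
Hank vs Bob: Bob wins 5–4.
Hank vs Frank: Frank wins 5–4.
Alice vs Grace: Grace wins 7–2.
Alice vs Bob: Alice wins 5–4.
Alice vs Frank: Frank wins 5–4.
Grace vs Bob: Grace wins 7–2.
Grace vs Frank: Grace wins 5–4.
Bob vs Frank: Frank wins 6–3.
No candidate beats all others: Hank beats Alice beats Bob beats Hank, a majority cycle.

There is no Condorcet winner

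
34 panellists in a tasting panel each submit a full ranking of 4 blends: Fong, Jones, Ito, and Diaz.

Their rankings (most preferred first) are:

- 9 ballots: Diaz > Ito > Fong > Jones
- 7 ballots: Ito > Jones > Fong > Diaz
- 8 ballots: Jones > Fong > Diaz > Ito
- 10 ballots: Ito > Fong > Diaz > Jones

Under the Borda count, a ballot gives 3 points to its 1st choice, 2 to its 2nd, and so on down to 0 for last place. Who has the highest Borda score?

Borda scores:
  Fong: 9·1 + 7·1 + 8·2 + 10·2 = 52
  Jones: 9·0 + 7·2 + 8·3 + 10·0 = 38
  Ito: 9·2 + 7·3 + 8·0 + 10·3 = 69
  Diaz: 9·3 + 7·0 + 8·1 + 10·1 = 45
Ito has the highest total.

Ito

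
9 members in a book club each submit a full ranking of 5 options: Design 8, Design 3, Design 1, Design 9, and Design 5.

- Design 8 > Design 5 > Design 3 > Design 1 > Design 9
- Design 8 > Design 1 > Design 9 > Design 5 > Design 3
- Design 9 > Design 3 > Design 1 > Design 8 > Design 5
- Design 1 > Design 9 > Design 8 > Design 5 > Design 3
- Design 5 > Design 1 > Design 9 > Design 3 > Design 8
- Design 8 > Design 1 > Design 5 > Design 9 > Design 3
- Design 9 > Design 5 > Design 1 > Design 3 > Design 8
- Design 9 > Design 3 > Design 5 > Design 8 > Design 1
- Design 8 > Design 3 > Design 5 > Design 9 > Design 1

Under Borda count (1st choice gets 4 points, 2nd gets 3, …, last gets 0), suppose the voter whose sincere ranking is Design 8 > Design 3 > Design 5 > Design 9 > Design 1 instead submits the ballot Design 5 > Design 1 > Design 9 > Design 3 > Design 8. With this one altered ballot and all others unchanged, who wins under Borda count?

Design 9

Borda totals with the altered ballot: Design 8 16, Design 3 11, Design 1 21, Design 9 22, Design 5 20.
The winner is unchanged: still Design 9.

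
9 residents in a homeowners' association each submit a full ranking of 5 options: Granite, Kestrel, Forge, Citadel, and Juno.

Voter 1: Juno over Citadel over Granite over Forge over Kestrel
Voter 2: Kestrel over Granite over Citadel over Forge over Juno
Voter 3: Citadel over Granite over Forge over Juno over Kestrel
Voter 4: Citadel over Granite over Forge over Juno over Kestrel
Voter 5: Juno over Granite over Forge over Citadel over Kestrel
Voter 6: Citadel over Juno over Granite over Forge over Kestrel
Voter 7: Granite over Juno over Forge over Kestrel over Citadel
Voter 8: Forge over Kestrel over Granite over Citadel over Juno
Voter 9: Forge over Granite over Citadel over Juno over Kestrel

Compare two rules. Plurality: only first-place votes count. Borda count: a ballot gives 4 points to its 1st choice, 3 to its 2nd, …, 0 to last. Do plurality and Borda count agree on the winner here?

Plurality first-place counts: Granite 1, Kestrel 1, Forge 2, Citadel 3, Juno 2 → Citadel.
Borda totals: Granite 25, Kestrel 8, Forge 19, Citadel 21, Juno 17 → Granite.
The two rules disagree: plurality picks Citadel, Borda picks Granite.

No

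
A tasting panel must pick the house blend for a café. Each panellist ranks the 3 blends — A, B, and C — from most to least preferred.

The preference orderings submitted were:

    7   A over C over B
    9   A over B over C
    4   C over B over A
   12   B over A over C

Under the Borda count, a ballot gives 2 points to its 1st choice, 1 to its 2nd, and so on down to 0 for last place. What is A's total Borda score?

44

Borda scores:
  A: 7·2 + 9·2 + 4·0 + 12·1 = 44
  B: 7·0 + 9·1 + 4·1 + 12·2 = 37
  C: 7·1 + 9·0 + 4·2 + 12·0 = 15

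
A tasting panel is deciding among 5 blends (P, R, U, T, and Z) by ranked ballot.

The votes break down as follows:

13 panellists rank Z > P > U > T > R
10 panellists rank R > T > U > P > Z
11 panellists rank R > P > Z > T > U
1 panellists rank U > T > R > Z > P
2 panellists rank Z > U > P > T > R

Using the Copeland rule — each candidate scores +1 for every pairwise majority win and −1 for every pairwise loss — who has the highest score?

Pairwise results:
  P vs R: R wins 22–15.
  P vs U: P wins 24–13.
  P vs T: P wins 26–11.
  P vs Z: P wins 21–16.
  R vs U: R wins 21–16.
  R vs T: R wins 21–16.
  R vs Z: R wins 22–15.
  U vs T: T wins 21–16.
  U vs Z: Z wins 26–11.
  T vs Z: Z wins 26–11.
Copeland scores (wins − losses):
  P: 3 − 1 = 2
  R: 4 − 0 = 4
  U: 0 − 4 = -4
  T: 1 − 3 = -2
  Z: 2 − 2 = 0
R has the best Copeland score.

R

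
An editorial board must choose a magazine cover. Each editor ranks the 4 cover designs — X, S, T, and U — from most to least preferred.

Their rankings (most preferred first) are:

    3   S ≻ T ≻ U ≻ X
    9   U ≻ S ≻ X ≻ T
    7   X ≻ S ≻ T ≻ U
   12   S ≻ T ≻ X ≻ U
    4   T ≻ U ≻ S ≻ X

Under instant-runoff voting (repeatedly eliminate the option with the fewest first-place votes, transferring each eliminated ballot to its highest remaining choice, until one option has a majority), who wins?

S

Round 1: S 15, U 9, X 7, T 4. T has the fewest and is eliminated.
Round 2: S 15, U 13, X 7. X has the fewest and is eliminated.
Round 3: S 22, U 13. S has a majority.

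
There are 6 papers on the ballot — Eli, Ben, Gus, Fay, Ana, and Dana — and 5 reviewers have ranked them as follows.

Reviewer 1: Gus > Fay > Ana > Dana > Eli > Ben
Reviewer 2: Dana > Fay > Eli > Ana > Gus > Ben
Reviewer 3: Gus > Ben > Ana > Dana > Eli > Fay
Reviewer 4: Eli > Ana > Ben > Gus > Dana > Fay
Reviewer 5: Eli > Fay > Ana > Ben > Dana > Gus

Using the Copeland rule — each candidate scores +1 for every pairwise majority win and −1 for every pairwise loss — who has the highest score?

Eli

Pairwise results:
  Eli vs Ben: Eli wins 4–1.
  Eli vs Gus: Eli wins 3–2.
  Eli vs Fay: Eli wins 3–2.
  Eli vs Ana: Eli wins 3–2.
  Eli vs Dana: Dana wins 3–2.
  Ben vs Gus: Gus wins 3–2.
  Ben vs Fay: Fay wins 3–2.
  Ben vs Ana: Ana wins 4–1.
  Ben vs Dana: Ben wins 3–2.
  Gus vs Fay: Gus wins 3–2.
  Gus vs Ana: Ana wins 3–2.
  Gus vs Dana: Gus wins 3–2.
  Fay vs Ana: Fay wins 3–2.
  Fay vs Dana: Dana wins 3–2.
  Ana vs Dana: Ana wins 4–1.
Copeland scores (wins − losses):
  Eli: 4 − 1 = 3
  Ben: 1 − 4 = -3
  Gus: 3 − 2 = 1
  Fay: 2 − 3 = -1
  Ana: 3 − 2 = 1
  Dana: 2 − 3 = -1
Eli has the best Copeland score.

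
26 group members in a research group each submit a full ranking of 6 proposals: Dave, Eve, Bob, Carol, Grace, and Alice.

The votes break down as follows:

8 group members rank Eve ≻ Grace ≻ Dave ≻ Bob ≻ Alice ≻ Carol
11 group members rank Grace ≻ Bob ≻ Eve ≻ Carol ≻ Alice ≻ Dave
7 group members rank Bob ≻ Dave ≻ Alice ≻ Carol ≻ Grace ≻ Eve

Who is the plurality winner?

First-place vote totals:
  Dave: 0
  Eve: 8
  Bob: 7
  Carol: 0
  Grace: 11
  Alice: 0
Grace has the most first-place votes.

Grace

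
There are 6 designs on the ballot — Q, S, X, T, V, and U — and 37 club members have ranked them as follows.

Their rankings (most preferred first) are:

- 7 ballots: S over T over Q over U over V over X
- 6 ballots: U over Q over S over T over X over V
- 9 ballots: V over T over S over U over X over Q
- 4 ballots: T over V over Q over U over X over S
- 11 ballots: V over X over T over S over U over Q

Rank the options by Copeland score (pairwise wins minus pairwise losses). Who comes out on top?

Pairwise results:
  Q vs S: S wins 27–10.
  Q vs X: X wins 20–17.
  Q vs T: T wins 31–6.
  Q vs V: V wins 24–13.
  Q vs U: U wins 26–11.
  S vs X: S wins 22–15.
  S vs T: T wins 24–13.
  S vs V: V wins 24–13.
  S vs U: S wins 27–10.
  X vs T: T wins 26–11.
  X vs V: V wins 31–6.
  X vs U: U wins 26–11.
  T vs V: V wins 20–17.
  T vs U: T wins 31–6.
  V vs U: V wins 24–13.
Copeland scores (wins − losses):
  Q: 0 − 5 = -5
  S: 3 − 2 = 1
  X: 1 − 4 = -3
  T: 4 − 1 = 3
  V: 5 − 0 = 5
  U: 2 − 3 = -1
V has the best Copeland score.

V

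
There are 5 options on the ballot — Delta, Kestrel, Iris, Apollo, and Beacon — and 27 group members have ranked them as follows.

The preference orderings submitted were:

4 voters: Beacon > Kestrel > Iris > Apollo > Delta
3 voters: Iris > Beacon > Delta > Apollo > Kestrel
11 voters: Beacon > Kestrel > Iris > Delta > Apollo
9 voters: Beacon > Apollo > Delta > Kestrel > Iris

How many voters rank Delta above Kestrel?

Ballots ranking Delta above Kestrel: 3+9 = 12.
Ballots ranking Kestrel above Delta: 4+11 = 15.
So 12 of 27 voters prefer Delta to Kestrel.

12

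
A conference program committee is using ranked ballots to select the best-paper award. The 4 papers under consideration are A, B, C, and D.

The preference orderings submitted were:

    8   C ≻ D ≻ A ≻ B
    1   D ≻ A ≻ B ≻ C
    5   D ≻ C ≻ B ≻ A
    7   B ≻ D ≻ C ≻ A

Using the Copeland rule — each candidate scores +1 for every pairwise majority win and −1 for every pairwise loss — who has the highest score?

D

Pairwise results:
  A vs B: B wins 12–9.
  A vs C: C wins 20–1.
  A vs D: D wins 21–0.
  B vs C: C wins 13–8.
  B vs D: D wins 14–7.
  C vs D: D wins 13–8.
Copeland scores (wins − losses):
  A: 0 − 3 = -3
  B: 1 − 2 = -1
  C: 2 − 1 = 1
  D: 3 − 0 = 3
D has the best Copeland score.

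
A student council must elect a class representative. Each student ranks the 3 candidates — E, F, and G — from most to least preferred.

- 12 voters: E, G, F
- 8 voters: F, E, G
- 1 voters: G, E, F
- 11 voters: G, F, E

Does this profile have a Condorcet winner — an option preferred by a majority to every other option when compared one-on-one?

Head-to-head results (32 voters total):
E vs F: F wins 19–13.
E vs G: E wins 20–12.
F vs G: G wins 24–8.
No candidate beats all others: E beats G beats F beats E, a majority cycle.

No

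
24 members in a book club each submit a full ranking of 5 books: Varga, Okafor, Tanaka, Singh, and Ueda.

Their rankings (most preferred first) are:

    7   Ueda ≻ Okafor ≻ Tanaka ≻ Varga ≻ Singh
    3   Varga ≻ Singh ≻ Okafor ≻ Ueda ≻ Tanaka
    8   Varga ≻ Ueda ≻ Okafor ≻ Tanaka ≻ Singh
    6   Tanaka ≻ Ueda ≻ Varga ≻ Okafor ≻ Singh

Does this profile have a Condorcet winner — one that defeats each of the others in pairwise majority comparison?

Yes

Head-to-head results (24 voters total):
Varga vs Okafor: Varga wins 17–7.
Varga vs Tanaka: Tanaka wins 13–11.
Varga vs Singh: Varga wins 24–0.
Varga vs Ueda: Ueda wins 13–11.
Okafor vs Tanaka: Okafor wins 18–6.
Okafor vs Singh: Okafor wins 21–3.
Okafor vs Ueda: Ueda wins 21–3.
Tanaka vs Singh: Tanaka wins 21–3.
Tanaka vs Ueda: Ueda wins 18–6.
Singh vs Ueda: Ueda wins 21–3.
Ueda beats each rival — Varga (13–11), Okafor (21–3), Tanaka (18–6), Singh (21–3) — so Ueda is the Condorcet winner.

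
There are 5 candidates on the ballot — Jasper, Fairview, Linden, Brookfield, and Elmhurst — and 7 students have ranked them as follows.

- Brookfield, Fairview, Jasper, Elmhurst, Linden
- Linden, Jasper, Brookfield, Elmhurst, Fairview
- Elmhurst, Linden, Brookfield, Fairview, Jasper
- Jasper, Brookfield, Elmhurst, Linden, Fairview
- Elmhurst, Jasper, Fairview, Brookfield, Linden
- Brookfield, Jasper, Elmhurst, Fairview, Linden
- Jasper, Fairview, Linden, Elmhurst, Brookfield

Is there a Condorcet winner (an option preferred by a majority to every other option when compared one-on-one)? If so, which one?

Head-to-head results (7 voters total):
Jasper vs Fairview: Jasper wins 5–2.
Jasper vs Linden: Jasper wins 5–2.
Jasper vs Brookfield: Jasper wins 4–3.
Jasper vs Elmhurst: Jasper wins 5–2.
Fairview vs Linden: Fairview wins 4–3.
Fairview vs Brookfield: Brookfield wins 5–2.
Fairview vs Elmhurst: Elmhurst wins 5–2.
Linden vs Brookfield: Brookfield wins 4–3.
Linden vs Elmhurst: Elmhurst wins 5–2.
Brookfield vs Elmhurst: Brookfield wins 4–3.
Jasper beats each rival — Fairview (5–2), Linden (5–2), Brookfield (4–3), Elmhurst (5–2) — so Jasper is the Condorcet winner.

Jasper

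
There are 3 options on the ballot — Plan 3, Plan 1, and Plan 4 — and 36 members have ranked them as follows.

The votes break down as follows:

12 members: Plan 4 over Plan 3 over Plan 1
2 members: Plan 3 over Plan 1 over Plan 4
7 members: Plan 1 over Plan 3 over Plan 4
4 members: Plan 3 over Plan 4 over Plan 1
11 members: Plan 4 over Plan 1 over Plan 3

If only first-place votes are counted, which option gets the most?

Plan 4

First-place vote totals:
  Plan 3: 6
  Plan 1: 7
  Plan 4: 23
Plan 4 has the most first-place votes.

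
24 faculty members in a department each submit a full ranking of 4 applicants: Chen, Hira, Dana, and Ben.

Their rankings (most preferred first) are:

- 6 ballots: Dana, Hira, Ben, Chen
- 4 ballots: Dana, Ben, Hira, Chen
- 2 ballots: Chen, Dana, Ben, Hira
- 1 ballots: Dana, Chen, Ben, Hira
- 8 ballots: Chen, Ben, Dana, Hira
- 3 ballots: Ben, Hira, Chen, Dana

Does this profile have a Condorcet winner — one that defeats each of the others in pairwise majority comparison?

No

Head-to-head results (24 voters total):
Chen vs Hira: Hira wins 13–11.
Chen vs Dana: Chen wins 13–11.
Chen vs Ben: Ben wins 13–11.
Hira vs Dana: Dana wins 21–3.
Hira vs Ben: Ben wins 18–6.
Dana vs Ben: Dana wins 13–11.
No candidate beats all others: Chen beats Dana beats Hira beats Chen, a majority cycle.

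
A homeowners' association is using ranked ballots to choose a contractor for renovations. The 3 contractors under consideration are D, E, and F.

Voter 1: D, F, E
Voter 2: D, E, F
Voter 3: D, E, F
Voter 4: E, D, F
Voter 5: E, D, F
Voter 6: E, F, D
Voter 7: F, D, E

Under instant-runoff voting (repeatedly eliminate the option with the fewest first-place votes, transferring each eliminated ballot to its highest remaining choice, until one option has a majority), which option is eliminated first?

Round 1: D 3, E 3, F 1. F has the fewest and is eliminated.
Round 2: D 4, E 3. D has a majority.

F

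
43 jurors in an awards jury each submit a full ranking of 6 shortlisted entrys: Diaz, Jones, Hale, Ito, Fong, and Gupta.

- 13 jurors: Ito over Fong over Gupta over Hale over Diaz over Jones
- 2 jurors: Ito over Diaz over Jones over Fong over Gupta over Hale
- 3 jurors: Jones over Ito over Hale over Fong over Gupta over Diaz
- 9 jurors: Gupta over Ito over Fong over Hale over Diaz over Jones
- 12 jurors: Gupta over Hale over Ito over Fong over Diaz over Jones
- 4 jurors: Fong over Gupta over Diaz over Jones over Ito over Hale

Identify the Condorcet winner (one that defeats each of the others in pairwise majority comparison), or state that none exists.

None — there is no Condorcet winner

Head-to-head results (43 voters total):
Diaz vs Jones: Diaz wins 40–3.
Diaz vs Hale: Hale wins 37–6.
Diaz vs Ito: Ito wins 39–4.
Diaz vs Fong: Fong wins 41–2.
Diaz vs Gupta: Gupta wins 41–2.
Jones vs Hale: Hale wins 34–9.
Jones vs Ito: Ito wins 36–7.
Jones vs Fong: Fong wins 38–5.
Jones vs Gupta: Gupta wins 38–5.
Hale vs Ito: Ito wins 31–12.
Hale vs Fong: Fong wins 28–15.
Hale vs Gupta: Gupta wins 40–3.
Ito vs Fong: Ito wins 39–4.
Ito vs Gupta: Gupta wins 25–18.
Fong vs Gupta: Fong wins 22–21.
No candidate beats all others: Ito beats Fong beats Gupta beats Ito, a majority cycle.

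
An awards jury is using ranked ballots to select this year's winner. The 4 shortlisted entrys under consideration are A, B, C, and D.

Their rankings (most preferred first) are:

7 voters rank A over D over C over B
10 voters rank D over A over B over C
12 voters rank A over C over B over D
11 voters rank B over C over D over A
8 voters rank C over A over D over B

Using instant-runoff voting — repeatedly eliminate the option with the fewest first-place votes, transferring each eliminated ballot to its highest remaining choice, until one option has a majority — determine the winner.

A

Round 1: A 19, B 11, D 10, C 8. C has the fewest and is eliminated.
Round 2: A 27, B 11, D 10. A has a majority.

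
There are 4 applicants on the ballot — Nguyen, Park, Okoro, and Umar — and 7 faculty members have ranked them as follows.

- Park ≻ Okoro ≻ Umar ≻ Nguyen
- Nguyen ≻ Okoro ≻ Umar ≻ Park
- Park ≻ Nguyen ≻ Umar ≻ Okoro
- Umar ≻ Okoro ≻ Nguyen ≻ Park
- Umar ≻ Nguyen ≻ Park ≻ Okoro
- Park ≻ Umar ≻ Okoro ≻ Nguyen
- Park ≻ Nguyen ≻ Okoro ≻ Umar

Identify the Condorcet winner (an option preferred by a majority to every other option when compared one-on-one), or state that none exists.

Park

Head-to-head results (7 voters total):
Nguyen vs Park: Park wins 4–3.
Nguyen vs Okoro: Nguyen wins 4–3.
Nguyen vs Umar: Umar wins 4–3.
Park vs Okoro: Park wins 5–2.
Park vs Umar: Park wins 4–3.
Okoro vs Umar: Umar wins 4–3.
Park beats each rival — Nguyen (4–3), Okoro (5–2), Umar (4–3) — so Park is the Condorcet winner.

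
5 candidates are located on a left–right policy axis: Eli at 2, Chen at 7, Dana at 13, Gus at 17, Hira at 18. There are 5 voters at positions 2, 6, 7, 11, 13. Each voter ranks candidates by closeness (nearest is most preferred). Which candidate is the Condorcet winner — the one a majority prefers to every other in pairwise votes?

With single-peaked preferences on a line, the Condorcet winner is the candidate closest to the median voter.
The median voter (position 7) is closest to Chen at 7.
Check: Chen vs Hira — voters closer to Chen: 4 of 5.

Chen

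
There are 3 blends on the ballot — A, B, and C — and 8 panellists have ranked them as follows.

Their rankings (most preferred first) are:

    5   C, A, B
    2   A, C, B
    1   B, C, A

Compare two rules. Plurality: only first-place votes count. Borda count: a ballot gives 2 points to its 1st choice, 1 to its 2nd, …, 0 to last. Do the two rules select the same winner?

Plurality first-place counts: A 2, B 1, C 5 → C.
Borda totals: A 9, B 2, C 13 → C.
The two rules agree on C.

Yes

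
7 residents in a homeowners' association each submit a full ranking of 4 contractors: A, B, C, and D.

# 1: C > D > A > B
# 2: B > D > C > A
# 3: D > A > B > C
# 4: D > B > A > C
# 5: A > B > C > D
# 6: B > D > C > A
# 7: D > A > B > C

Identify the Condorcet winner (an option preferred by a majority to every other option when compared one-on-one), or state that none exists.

D

Head-to-head results (7 voters total):
A vs B: A wins 4–3.
A vs C: A wins 4–3.
A vs D: D wins 6–1.
B vs C: B wins 6–1.
B vs D: D wins 4–3.
C vs D: D wins 5–2.
D beats each rival — A (6–1), B (4–3), C (5–2) — so D is the Condorcet winner.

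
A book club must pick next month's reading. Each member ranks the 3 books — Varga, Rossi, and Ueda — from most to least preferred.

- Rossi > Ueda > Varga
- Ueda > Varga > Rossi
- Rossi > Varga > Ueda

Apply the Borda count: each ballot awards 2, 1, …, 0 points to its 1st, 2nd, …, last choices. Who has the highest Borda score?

Borda scores:
  Varga: 0 + 1 + 1 = 2
  Rossi: 2 + 0 + 2 = 4
  Ueda: 1 + 2 + 0 = 3
Rossi has the highest total.

Rossi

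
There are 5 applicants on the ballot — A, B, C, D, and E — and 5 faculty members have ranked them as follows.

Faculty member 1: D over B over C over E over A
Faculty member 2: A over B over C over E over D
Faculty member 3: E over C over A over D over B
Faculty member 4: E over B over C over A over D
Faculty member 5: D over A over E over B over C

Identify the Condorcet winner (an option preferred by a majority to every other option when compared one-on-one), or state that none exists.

E

Head-to-head results (5 voters total):
A vs B: A wins 3–2.
A vs C: C wins 3–2.
A vs D: A wins 3–2.
A vs E: E wins 3–2.
B vs C: B wins 4–1.
B vs D: D wins 3–2.
B vs E: E wins 3–2.
C vs D: C wins 3–2.
C vs E: E wins 3–2.
D vs E: E wins 3–2.
E beats each rival — A (3–2), B (3–2), C (3–2), D (3–2) — so E is the Condorcet winner.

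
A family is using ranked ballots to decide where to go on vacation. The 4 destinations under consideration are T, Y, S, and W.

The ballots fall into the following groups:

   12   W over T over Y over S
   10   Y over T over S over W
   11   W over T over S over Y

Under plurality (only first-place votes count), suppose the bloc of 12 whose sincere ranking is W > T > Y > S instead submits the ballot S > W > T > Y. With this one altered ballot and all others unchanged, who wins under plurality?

S

First-place totals with the altered ballot: T 0, Y 10, S 12, W 11.
The switch changes the winner from W to S.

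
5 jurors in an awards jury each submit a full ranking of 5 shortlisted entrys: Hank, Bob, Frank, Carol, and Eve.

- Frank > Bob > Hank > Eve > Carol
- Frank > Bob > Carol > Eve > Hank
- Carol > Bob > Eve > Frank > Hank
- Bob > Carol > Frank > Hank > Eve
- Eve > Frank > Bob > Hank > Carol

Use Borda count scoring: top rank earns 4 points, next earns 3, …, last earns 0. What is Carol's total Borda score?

9

Borda scores:
  Hank: 2 + 0 + 0 + 1 + 1 = 4
  Bob: 3 + 3 + 3 + 4 + 2 = 15
  Frank: 4 + 4 + 1 + 2 + 3 = 14
  Carol: 0 + 2 + 4 + 3 + 0 = 9
  Eve: 1 + 1 + 2 + 0 + 4 = 8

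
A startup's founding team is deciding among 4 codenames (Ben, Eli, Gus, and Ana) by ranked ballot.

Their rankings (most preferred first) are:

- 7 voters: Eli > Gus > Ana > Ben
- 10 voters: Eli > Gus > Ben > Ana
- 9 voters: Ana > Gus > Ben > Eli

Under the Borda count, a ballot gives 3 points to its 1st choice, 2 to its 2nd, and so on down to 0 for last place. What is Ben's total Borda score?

Borda scores:
  Ben: 7·0 + 10·1 + 9·1 = 19
  Eli: 7·3 + 10·3 + 9·0 = 51
  Gus: 7·2 + 10·2 + 9·2 = 52
  Ana: 7·1 + 10·0 + 9·3 = 34

19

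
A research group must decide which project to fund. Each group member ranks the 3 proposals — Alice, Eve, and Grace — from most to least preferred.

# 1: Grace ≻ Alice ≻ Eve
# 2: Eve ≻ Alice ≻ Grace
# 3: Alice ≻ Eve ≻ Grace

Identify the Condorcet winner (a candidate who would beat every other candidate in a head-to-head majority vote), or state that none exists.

Head-to-head results (3 voters total):
Alice vs Eve: Alice wins 2–1.
Alice vs Grace: Alice wins 2–1.
Eve vs Grace: Eve wins 2–1.
Alice beats each rival — Eve (2–1), Grace (2–1) — so Alice is the Condorcet winner.

Alice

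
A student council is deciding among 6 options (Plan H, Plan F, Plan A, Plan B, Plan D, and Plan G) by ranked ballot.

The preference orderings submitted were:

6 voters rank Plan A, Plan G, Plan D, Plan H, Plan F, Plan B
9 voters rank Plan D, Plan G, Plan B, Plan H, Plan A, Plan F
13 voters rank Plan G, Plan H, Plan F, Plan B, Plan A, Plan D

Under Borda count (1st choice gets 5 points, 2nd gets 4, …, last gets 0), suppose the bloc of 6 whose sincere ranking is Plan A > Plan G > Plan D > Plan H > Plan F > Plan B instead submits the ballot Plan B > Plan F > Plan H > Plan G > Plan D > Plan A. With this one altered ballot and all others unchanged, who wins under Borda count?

Borda totals with the altered ballot: Plan H 88, Plan F 63, Plan A 22, Plan B 83, Plan D 51, Plan G 113.
The winner is unchanged: still Plan G.

Plan G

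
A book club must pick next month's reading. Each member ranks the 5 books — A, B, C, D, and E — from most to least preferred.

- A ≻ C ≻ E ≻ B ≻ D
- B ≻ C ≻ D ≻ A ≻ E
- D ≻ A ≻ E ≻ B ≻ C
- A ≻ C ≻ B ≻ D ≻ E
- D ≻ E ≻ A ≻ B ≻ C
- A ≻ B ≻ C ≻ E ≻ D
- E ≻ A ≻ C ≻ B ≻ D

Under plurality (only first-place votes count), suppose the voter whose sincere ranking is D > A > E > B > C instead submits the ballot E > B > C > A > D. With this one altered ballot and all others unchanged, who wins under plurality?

First-place totals with the altered ballot: A 3, B 1, C 0, D 1, E 2.
The winner is unchanged: still A.

A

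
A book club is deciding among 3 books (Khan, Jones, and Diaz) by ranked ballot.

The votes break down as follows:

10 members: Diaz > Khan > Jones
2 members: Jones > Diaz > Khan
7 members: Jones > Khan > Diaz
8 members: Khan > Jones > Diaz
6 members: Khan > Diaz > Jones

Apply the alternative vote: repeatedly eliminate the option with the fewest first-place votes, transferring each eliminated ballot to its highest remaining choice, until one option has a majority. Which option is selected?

Khan

Round 1: Khan 14, Diaz 10, Jones 9. Jones has the fewest and is eliminated.
Round 2: Khan 21, Diaz 12. Khan has a majority.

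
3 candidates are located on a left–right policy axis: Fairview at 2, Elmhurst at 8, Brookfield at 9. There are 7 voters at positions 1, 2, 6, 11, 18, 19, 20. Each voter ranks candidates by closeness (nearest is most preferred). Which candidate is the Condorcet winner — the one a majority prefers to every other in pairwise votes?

With single-peaked preferences on a line, the Condorcet winner is the candidate closest to the median voter.
The median voter (position 11) is closest to Brookfield at 9.
Check: Brookfield vs Fairview — voters closer to Brookfield: 5 of 7.

Brookfield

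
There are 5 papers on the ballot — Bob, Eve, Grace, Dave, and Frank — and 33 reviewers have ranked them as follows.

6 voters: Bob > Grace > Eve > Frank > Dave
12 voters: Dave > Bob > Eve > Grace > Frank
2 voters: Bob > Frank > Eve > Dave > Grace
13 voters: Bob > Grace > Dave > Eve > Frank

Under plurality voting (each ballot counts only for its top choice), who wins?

Bob

First-place vote totals:
  Bob: 21
  Eve: 0
  Grace: 0
  Dave: 12
  Frank: 0
Bob has the most first-place votes.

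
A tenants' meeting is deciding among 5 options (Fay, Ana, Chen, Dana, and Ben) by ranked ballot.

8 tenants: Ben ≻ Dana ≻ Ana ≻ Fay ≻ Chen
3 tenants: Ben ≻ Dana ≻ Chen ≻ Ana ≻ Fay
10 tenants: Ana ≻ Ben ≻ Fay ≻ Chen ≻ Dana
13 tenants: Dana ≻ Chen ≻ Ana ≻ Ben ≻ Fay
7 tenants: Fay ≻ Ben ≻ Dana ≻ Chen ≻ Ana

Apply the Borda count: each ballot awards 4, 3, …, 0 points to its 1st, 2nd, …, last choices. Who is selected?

Borda scores:
  Fay: 8·1 + 3·0 + 10·2 + 13·0 + 7·4 = 56
  Ana: 8·2 + 3·1 + 10·4 + 13·2 + 7·0 = 85
  Chen: 8·0 + 3·2 + 10·1 + 13·3 + 7·1 = 62
  Dana: 8·3 + 3·3 + 10·0 + 13·4 + 7·2 = 99
  Ben: 8·4 + 3·4 + 10·3 + 13·1 + 7·3 = 108
Ben has the highest total.

Ben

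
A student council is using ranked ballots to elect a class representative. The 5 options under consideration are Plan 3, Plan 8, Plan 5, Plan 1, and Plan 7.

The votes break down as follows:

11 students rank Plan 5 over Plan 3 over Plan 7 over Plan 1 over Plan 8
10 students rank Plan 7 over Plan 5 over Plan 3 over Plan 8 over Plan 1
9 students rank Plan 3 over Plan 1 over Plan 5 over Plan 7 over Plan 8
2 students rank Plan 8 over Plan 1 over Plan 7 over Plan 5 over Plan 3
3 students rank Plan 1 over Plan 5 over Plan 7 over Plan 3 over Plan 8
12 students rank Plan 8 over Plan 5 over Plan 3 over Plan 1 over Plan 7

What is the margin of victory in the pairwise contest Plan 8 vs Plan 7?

19

Ballots ranking Plan 8 above Plan 7: 2+12 = 14.
Ballots ranking Plan 7 above Plan 8: 11+10+9+3 = 33.
Plan 7 wins 33–14, a margin of 19.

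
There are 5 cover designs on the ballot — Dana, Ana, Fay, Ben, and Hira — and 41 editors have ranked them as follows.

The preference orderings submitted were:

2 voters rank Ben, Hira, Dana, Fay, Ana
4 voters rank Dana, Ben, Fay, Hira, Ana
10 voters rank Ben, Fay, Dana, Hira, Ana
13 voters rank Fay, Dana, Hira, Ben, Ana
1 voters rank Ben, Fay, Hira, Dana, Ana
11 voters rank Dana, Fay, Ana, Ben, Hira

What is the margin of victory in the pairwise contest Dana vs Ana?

Ballots ranking Dana above Ana: 2+4+10+13+1+11 = 41.
Ballots ranking Ana above Dana: 0.
Dana wins 41–0, a margin of 41.

41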